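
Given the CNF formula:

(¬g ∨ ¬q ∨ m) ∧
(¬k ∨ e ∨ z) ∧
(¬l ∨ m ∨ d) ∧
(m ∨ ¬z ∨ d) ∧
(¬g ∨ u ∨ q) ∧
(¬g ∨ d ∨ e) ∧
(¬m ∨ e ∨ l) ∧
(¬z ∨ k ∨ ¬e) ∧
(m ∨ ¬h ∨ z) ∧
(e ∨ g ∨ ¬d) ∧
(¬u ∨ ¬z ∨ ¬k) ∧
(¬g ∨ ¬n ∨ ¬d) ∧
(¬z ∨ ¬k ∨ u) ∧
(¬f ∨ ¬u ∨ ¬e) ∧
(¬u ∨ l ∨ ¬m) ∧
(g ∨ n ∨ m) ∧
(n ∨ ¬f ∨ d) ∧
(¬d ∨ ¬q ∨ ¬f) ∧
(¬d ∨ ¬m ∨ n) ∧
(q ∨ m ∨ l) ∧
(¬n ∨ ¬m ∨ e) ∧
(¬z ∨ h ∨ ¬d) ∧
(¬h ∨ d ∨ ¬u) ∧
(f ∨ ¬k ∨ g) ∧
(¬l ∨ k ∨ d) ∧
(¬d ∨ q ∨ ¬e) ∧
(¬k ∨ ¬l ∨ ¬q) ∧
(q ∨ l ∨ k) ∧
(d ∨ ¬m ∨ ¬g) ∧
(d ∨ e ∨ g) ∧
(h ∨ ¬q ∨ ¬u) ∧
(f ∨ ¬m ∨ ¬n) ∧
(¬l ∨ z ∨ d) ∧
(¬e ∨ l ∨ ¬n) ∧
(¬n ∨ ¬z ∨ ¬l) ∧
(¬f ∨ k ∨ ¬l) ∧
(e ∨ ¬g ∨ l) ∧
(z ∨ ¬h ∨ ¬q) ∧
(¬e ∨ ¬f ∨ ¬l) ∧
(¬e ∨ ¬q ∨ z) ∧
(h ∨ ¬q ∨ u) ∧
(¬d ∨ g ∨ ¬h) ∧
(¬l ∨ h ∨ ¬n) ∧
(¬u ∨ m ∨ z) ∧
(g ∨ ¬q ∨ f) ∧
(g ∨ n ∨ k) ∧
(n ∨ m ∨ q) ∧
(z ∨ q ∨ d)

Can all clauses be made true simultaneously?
No

No, the formula is not satisfiable.

No assignment of truth values to the variables can make all 48 clauses true simultaneously.

The formula is UNSAT (unsatisfiable).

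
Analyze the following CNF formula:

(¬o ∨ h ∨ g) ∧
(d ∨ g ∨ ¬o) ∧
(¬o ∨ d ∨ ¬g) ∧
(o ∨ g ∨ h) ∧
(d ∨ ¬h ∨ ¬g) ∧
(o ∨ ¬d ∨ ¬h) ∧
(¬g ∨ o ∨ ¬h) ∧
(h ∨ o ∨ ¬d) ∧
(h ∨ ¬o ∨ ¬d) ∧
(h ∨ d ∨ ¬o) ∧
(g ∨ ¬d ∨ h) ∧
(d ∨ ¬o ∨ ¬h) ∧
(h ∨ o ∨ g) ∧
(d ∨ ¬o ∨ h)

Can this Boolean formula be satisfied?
Yes

Yes, the formula is satisfiable.

One satisfying assignment is: h=False, g=True, o=False, d=False

Verification: With this assignment, all 14 clauses evaluate to true.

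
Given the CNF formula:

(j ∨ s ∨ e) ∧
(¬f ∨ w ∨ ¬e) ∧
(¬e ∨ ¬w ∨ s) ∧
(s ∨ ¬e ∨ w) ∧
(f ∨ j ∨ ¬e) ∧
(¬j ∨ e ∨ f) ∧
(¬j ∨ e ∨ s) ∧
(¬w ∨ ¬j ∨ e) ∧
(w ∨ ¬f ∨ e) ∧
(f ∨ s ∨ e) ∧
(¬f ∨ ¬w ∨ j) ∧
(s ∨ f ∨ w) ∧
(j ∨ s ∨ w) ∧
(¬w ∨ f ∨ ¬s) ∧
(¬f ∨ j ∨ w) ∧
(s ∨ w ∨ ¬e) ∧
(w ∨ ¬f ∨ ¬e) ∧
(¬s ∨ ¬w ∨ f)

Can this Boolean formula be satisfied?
Yes

Yes, the formula is satisfiable.

One satisfying assignment is: e=True, j=True, f=True, w=True, s=True

Verification: With this assignment, all 18 clauses evaluate to true.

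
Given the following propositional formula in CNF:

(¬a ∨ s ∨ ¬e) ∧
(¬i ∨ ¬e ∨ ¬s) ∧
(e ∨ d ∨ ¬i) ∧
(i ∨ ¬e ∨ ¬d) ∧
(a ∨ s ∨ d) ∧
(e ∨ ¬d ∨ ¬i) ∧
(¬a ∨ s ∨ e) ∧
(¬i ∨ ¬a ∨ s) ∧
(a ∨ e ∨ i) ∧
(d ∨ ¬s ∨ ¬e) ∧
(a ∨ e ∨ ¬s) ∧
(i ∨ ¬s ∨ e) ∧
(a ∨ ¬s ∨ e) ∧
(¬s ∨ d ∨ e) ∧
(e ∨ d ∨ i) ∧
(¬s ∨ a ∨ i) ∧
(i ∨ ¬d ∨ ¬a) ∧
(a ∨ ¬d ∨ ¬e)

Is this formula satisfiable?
No

No, the formula is not satisfiable.

No assignment of truth values to the variables can make all 18 clauses true simultaneously.

The formula is UNSAT (unsatisfiable).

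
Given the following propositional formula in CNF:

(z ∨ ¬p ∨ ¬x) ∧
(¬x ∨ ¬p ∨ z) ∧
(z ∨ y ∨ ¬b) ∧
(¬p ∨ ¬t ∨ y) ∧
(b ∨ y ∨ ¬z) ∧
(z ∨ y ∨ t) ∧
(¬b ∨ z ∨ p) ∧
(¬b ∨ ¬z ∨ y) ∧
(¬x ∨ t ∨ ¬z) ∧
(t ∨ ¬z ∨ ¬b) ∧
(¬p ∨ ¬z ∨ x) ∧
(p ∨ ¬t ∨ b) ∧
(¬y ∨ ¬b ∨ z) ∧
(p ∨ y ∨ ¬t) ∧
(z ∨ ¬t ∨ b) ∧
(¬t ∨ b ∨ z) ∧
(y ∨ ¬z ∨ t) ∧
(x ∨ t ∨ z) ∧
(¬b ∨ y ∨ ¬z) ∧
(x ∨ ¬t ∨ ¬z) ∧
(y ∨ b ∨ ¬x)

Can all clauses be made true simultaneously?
Yes

Yes, the formula is satisfiable.

One satisfying assignment is: p=False, z=False, t=False, b=False, x=True, y=True

Verification: With this assignment, all 21 clauses evaluate to true.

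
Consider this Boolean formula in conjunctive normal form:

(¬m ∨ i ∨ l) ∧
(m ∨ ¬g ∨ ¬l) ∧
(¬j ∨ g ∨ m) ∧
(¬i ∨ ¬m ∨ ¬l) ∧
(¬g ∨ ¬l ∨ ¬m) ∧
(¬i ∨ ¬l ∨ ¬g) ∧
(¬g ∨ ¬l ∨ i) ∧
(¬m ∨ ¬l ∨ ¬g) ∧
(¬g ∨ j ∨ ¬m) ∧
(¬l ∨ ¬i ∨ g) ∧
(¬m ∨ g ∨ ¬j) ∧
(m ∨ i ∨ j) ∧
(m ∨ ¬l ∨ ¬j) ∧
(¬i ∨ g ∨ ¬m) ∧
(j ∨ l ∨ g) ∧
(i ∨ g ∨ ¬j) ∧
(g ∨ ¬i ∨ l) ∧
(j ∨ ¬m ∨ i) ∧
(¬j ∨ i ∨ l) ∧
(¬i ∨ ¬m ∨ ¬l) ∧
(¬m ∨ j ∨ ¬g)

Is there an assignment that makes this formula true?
Yes

Yes, the formula is satisfiable.

One satisfying assignment is: l=False, j=False, g=True, m=False, i=True

Verification: With this assignment, all 21 clauses evaluate to true.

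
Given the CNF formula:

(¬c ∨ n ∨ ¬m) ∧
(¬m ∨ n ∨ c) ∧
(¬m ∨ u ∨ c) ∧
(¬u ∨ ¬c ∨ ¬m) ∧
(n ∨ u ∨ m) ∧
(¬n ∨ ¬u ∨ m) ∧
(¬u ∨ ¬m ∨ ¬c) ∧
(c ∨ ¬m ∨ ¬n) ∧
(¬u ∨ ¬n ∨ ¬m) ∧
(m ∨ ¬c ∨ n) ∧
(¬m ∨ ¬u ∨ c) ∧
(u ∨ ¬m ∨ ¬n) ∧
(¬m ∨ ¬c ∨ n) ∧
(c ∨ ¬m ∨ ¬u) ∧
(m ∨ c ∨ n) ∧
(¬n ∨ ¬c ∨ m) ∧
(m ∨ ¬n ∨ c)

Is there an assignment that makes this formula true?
No

No, the formula is not satisfiable.

No assignment of truth values to the variables can make all 17 clauses true simultaneously.

The formula is UNSAT (unsatisfiable).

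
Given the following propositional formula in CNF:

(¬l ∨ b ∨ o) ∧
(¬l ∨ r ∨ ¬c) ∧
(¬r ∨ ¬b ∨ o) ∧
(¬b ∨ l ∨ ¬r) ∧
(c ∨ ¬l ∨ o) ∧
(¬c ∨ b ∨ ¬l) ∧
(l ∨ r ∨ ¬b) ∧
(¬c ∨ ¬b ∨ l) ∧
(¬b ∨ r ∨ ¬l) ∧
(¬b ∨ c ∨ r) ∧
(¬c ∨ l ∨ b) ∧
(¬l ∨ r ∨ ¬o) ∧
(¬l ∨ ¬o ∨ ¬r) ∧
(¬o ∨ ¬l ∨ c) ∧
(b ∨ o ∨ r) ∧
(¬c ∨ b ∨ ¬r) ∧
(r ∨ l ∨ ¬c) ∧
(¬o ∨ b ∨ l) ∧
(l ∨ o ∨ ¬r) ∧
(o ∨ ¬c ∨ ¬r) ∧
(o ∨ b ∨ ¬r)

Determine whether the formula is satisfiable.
No

No, the formula is not satisfiable.

No assignment of truth values to the variables can make all 21 clauses true simultaneously.

The formula is UNSAT (unsatisfiable).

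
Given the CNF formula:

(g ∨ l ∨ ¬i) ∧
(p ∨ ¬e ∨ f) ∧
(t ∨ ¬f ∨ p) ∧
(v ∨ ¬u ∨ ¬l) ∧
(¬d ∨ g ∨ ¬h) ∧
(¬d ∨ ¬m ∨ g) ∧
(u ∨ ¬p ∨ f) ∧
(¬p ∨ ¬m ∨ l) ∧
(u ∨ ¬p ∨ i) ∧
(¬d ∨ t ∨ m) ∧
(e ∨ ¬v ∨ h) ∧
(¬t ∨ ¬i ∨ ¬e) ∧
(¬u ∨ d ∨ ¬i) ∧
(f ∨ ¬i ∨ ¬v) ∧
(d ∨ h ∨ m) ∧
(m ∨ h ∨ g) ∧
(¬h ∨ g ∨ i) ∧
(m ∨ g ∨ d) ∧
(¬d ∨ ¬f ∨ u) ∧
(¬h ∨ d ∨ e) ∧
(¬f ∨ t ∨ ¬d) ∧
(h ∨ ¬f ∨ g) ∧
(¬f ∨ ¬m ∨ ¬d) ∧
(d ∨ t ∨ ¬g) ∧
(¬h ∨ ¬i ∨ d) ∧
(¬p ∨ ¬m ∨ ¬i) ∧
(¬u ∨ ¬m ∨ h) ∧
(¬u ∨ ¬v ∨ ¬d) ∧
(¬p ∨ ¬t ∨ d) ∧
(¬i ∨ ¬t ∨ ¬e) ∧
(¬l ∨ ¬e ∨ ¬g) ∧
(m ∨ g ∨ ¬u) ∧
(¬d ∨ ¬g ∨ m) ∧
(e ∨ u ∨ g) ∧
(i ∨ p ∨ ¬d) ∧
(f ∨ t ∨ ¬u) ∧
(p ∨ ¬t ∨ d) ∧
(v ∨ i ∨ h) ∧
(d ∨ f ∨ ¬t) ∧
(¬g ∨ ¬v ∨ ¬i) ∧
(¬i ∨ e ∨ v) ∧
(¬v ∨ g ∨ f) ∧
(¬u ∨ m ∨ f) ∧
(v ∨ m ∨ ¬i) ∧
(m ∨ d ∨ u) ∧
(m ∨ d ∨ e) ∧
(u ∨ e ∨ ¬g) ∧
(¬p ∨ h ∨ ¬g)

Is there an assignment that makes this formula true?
No

No, the formula is not satisfiable.

No assignment of truth values to the variables can make all 48 clauses true simultaneously.

The formula is UNSAT (unsatisfiable).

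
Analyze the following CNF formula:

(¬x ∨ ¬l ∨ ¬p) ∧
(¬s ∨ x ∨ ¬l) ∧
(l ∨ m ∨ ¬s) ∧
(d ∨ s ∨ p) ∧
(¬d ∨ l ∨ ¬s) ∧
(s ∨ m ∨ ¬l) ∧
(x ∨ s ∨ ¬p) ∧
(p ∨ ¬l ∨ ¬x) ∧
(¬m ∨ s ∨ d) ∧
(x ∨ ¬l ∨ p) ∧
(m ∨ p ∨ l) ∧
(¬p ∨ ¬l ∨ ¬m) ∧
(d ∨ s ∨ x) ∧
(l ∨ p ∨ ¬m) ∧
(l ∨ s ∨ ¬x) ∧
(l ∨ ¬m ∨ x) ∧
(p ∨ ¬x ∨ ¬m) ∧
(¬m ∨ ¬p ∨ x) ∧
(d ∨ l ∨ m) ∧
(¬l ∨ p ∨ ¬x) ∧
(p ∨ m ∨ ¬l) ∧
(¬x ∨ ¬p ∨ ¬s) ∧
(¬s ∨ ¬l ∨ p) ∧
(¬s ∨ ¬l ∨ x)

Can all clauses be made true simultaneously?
No

No, the formula is not satisfiable.

No assignment of truth values to the variables can make all 24 clauses true simultaneously.

The formula is UNSAT (unsatisfiable).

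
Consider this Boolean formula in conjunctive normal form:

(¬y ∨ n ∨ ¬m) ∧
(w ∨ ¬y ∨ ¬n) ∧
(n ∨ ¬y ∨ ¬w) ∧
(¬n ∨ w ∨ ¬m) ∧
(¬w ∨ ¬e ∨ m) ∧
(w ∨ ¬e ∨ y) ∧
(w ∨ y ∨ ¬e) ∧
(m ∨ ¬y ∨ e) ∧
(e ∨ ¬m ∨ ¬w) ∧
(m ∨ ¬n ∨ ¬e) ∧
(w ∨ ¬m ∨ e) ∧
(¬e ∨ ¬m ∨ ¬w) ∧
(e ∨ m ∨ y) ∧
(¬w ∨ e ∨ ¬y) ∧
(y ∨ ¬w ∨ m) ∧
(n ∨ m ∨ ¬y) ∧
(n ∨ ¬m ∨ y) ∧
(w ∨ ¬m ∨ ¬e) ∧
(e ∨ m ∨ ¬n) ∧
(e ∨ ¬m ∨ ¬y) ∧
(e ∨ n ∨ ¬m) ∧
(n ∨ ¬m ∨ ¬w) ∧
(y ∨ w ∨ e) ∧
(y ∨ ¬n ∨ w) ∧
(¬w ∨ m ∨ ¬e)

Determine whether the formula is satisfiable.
No

No, the formula is not satisfiable.

No assignment of truth values to the variables can make all 25 clauses true simultaneously.

The formula is UNSAT (unsatisfiable).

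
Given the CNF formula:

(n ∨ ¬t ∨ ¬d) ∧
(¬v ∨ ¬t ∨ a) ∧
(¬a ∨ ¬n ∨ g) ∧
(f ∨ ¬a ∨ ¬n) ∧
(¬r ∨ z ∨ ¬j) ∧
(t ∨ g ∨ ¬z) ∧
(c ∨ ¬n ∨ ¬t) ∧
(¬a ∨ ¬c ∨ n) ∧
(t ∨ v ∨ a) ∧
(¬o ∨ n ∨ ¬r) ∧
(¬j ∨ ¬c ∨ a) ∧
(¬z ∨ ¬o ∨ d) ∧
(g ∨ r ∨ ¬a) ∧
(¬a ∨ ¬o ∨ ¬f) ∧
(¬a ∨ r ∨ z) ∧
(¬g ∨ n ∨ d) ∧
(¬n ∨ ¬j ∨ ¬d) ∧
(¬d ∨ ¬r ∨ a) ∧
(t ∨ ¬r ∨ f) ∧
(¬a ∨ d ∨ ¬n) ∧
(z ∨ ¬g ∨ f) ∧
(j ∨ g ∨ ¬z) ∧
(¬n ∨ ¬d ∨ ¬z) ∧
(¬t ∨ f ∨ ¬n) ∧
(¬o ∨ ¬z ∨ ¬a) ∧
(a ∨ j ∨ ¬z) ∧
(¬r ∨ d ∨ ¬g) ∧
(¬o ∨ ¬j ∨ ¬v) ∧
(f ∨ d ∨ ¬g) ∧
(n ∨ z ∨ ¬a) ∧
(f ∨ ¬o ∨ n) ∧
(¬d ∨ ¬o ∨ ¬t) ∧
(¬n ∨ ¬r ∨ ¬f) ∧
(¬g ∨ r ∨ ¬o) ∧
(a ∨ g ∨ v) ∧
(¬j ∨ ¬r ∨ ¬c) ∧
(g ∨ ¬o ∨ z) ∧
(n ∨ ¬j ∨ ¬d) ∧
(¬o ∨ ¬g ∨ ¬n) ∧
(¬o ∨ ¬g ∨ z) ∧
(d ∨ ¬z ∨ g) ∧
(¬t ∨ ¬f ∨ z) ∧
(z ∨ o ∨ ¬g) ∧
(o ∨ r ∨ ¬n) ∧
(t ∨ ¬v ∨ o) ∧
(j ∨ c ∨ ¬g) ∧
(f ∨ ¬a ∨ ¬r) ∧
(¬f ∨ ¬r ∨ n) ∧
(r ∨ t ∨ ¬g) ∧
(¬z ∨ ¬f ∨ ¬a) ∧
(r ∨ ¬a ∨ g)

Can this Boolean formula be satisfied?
No

No, the formula is not satisfiable.

No assignment of truth values to the variables can make all 51 clauses true simultaneously.

The formula is UNSAT (unsatisfiable).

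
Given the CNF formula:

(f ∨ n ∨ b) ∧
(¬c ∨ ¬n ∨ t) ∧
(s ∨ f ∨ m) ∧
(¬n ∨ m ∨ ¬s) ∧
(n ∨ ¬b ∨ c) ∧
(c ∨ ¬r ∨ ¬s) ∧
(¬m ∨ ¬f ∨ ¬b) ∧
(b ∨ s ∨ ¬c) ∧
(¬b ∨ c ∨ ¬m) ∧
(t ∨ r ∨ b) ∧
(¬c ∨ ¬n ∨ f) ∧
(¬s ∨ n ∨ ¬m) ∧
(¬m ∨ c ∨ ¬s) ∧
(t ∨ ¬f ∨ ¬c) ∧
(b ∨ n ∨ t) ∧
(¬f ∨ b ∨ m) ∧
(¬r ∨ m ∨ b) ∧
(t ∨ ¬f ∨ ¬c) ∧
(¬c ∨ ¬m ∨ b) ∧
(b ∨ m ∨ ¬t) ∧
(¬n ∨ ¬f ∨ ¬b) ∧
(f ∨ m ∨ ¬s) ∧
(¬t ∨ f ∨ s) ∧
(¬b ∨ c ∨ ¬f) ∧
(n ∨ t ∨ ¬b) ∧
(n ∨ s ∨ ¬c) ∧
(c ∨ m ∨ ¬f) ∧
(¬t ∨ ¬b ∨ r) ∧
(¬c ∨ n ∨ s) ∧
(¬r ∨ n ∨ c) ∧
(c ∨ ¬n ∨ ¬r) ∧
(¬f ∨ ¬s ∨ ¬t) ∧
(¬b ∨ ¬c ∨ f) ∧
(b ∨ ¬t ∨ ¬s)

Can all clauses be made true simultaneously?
Yes

Yes, the formula is satisfiable.

One satisfying assignment is: b=False, n=False, t=True, f=True, c=False, m=True, r=False, s=False

Verification: With this assignment, all 34 clauses evaluate to true.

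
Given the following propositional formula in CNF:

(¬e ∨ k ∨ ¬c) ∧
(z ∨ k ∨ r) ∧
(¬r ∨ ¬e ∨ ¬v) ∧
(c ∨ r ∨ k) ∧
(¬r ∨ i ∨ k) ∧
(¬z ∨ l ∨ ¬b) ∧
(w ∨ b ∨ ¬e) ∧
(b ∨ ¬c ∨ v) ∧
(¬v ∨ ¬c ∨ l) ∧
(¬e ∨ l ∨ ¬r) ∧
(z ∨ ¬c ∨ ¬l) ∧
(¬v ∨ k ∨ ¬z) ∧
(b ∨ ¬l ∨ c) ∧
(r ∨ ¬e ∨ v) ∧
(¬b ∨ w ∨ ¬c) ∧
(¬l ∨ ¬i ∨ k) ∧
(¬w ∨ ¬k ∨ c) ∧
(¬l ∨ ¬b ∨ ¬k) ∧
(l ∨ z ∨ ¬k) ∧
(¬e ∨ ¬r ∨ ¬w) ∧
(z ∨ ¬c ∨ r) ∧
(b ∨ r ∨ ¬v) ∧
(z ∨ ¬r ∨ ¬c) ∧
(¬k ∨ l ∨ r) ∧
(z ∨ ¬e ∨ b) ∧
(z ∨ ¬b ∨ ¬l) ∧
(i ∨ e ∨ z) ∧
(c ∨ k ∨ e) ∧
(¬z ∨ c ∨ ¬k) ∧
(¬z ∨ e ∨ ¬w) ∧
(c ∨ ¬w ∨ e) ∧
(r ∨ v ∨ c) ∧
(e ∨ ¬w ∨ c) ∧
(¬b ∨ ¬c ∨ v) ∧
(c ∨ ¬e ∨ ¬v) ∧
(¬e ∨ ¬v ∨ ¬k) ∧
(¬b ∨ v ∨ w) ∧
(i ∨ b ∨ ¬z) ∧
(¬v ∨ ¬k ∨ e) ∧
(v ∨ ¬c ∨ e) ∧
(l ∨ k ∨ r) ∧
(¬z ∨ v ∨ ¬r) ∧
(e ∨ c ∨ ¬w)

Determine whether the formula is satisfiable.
No

No, the formula is not satisfiable.

No assignment of truth values to the variables can make all 43 clauses true simultaneously.

The formula is UNSAT (unsatisfiable).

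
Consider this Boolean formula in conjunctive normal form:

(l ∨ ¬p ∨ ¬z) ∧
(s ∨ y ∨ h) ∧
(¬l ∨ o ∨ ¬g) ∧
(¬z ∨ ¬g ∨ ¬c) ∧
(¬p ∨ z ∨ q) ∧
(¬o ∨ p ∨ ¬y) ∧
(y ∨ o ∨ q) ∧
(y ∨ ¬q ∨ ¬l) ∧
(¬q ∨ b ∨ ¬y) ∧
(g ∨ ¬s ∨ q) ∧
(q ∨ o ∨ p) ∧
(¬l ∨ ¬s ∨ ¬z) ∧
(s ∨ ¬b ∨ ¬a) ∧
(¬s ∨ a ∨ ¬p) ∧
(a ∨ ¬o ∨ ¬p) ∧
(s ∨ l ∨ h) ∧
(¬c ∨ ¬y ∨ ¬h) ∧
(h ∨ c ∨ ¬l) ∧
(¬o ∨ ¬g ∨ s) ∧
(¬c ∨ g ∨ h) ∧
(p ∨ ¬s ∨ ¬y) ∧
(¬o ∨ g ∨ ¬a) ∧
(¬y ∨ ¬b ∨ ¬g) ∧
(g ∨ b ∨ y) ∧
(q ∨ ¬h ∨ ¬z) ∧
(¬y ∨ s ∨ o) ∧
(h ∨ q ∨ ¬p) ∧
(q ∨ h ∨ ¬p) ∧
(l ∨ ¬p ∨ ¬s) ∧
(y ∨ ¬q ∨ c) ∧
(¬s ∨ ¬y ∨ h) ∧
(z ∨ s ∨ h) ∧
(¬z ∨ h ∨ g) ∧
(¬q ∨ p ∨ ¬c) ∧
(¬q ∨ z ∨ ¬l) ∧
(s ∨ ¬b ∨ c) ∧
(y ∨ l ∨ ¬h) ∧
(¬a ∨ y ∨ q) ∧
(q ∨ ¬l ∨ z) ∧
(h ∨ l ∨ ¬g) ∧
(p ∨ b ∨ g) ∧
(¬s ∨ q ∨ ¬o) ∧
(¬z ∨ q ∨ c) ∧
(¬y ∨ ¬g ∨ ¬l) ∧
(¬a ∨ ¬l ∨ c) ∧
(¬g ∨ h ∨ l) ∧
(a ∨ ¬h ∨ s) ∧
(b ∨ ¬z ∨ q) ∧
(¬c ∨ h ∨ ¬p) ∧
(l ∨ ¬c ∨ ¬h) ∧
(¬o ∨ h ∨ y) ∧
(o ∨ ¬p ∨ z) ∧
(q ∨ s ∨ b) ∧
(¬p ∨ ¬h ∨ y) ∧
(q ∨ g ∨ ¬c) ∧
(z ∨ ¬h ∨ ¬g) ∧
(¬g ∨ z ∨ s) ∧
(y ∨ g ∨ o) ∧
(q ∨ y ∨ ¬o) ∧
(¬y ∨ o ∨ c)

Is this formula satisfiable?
No

No, the formula is not satisfiable.

No assignment of truth values to the variables can make all 60 clauses true simultaneously.

The formula is UNSAT (unsatisfiable).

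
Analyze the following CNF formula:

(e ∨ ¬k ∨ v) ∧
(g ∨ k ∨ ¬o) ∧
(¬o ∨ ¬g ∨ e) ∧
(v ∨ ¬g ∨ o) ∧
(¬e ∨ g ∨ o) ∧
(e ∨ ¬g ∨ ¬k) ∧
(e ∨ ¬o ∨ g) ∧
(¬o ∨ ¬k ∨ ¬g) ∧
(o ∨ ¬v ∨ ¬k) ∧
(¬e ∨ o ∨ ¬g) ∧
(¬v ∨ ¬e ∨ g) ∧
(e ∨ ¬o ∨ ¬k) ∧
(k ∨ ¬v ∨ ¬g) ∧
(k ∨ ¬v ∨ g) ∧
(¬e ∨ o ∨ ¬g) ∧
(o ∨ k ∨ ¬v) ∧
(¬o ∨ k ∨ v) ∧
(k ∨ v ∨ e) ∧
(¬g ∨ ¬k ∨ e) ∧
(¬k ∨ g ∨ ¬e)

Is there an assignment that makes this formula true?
No

No, the formula is not satisfiable.

No assignment of truth values to the variables can make all 20 clauses true simultaneously.

The formula is UNSAT (unsatisfiable).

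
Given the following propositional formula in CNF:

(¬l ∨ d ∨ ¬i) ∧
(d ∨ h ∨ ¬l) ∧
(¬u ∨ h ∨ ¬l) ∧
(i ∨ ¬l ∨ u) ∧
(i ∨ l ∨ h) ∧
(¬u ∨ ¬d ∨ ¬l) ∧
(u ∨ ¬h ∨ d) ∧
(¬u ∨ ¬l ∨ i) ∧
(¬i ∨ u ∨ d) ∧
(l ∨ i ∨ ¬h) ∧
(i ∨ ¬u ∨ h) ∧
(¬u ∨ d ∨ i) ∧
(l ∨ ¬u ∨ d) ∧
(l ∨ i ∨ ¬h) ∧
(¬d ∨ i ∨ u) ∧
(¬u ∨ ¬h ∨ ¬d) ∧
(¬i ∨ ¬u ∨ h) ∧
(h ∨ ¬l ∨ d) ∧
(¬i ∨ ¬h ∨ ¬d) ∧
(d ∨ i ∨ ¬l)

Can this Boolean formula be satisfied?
Yes

Yes, the formula is satisfiable.

One satisfying assignment is: h=False, d=True, l=True, i=True, u=False

Verification: With this assignment, all 20 clauses evaluate to true.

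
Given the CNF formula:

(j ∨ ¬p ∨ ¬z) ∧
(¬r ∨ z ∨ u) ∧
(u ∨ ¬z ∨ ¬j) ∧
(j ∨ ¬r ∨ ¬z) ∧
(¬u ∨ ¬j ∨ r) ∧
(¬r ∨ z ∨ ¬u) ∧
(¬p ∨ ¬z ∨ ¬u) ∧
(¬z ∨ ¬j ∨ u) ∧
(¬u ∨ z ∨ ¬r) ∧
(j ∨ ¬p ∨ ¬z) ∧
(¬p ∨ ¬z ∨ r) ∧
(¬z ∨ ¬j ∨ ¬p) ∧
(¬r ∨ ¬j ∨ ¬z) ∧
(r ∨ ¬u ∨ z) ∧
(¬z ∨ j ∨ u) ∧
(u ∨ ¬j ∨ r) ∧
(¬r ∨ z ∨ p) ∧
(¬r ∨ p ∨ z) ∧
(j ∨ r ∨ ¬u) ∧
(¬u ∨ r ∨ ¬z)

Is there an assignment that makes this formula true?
Yes

Yes, the formula is satisfiable.

One satisfying assignment is: r=False, p=False, j=False, z=False, u=False

Verification: With this assignment, all 20 clauses evaluate to true.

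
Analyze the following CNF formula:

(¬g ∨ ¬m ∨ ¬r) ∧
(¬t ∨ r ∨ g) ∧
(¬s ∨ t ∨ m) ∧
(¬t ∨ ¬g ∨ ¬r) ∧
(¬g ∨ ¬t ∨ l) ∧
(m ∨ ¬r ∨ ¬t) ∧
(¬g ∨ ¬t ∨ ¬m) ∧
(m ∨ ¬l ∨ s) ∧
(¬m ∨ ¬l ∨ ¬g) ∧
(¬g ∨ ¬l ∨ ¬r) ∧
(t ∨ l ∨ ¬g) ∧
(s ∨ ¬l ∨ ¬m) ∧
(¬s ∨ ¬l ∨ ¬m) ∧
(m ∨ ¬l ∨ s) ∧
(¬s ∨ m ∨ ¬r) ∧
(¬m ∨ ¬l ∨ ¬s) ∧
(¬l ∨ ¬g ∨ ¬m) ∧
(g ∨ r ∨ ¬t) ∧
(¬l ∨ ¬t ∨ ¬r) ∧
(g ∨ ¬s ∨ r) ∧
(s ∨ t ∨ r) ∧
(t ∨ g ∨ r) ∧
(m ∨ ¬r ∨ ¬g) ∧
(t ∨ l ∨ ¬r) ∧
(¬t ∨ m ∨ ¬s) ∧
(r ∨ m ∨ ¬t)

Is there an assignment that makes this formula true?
Yes

Yes, the formula is satisfiable.

One satisfying assignment is: t=True, r=True, l=False, g=False, m=True, s=False

Verification: With this assignment, all 26 clauses evaluate to true.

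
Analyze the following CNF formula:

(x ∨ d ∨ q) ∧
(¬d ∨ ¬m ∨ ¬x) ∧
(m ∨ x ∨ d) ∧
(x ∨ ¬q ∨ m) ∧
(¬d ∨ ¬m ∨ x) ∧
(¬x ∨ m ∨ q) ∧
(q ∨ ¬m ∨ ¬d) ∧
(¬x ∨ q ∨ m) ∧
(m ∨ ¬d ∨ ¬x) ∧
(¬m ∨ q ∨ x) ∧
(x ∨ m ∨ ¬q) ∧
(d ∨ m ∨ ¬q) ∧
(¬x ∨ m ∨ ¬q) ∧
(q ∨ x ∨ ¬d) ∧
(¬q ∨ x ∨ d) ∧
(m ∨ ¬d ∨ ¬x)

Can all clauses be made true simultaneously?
Yes

Yes, the formula is satisfiable.

One satisfying assignment is: q=False, d=False, m=True, x=True

Verification: With this assignment, all 16 clauses evaluate to true.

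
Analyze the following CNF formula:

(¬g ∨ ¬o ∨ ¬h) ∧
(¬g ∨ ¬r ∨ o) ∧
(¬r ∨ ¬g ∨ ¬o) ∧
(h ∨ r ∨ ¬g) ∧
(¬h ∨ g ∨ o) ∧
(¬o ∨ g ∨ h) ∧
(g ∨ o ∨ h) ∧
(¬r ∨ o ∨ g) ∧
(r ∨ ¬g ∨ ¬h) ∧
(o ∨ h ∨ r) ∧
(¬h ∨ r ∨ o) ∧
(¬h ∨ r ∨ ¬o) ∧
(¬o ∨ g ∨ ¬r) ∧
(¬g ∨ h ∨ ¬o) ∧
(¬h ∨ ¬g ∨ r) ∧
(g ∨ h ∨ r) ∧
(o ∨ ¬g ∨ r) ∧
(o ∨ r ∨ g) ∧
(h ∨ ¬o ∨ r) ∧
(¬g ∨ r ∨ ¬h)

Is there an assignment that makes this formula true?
No

No, the formula is not satisfiable.

No assignment of truth values to the variables can make all 20 clauses true simultaneously.

The formula is UNSAT (unsatisfiable).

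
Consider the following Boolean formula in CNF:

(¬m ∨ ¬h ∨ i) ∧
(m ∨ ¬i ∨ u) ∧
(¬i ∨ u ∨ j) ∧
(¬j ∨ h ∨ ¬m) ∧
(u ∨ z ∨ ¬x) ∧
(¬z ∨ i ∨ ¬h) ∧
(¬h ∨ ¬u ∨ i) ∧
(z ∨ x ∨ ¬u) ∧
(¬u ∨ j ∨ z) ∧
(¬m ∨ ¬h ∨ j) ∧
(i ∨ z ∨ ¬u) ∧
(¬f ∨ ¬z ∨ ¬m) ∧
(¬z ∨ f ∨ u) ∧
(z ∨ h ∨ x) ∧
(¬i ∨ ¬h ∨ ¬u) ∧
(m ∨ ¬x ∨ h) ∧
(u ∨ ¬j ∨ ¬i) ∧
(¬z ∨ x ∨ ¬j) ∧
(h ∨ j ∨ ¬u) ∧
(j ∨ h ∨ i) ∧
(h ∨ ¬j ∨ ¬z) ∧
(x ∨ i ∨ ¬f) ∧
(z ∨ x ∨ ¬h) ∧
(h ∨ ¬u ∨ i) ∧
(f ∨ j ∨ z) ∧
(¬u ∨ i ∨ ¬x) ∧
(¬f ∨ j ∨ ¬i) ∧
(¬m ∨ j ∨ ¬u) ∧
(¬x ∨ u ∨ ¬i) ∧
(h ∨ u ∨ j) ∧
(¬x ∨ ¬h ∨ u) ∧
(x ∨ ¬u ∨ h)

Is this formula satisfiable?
No

No, the formula is not satisfiable.

No assignment of truth values to the variables can make all 32 clauses true simultaneously.

The formula is UNSAT (unsatisfiable).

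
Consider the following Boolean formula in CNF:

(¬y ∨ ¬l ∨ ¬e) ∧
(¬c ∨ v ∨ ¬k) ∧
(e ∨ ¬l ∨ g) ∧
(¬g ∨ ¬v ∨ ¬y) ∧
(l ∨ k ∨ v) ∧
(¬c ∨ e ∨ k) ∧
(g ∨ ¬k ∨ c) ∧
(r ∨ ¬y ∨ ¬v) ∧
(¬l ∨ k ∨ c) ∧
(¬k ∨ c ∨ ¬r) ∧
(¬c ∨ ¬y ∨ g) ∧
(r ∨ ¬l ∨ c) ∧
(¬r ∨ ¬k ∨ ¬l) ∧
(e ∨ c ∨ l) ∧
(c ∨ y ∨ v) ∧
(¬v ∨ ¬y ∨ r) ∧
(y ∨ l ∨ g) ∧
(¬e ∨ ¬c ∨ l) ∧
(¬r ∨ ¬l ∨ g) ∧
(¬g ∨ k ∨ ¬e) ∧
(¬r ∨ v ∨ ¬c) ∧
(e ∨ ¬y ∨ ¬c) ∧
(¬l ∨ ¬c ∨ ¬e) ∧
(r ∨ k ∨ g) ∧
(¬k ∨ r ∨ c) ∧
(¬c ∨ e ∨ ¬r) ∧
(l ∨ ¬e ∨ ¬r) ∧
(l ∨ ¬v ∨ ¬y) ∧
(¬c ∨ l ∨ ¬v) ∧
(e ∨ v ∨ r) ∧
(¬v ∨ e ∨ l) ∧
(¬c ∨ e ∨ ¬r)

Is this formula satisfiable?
Yes

Yes, the formula is satisfiable.

One satisfying assignment is: r=False, v=True, y=False, g=True, c=True, e=False, k=True, l=True

Verification: With this assignment, all 32 clauses evaluate to true.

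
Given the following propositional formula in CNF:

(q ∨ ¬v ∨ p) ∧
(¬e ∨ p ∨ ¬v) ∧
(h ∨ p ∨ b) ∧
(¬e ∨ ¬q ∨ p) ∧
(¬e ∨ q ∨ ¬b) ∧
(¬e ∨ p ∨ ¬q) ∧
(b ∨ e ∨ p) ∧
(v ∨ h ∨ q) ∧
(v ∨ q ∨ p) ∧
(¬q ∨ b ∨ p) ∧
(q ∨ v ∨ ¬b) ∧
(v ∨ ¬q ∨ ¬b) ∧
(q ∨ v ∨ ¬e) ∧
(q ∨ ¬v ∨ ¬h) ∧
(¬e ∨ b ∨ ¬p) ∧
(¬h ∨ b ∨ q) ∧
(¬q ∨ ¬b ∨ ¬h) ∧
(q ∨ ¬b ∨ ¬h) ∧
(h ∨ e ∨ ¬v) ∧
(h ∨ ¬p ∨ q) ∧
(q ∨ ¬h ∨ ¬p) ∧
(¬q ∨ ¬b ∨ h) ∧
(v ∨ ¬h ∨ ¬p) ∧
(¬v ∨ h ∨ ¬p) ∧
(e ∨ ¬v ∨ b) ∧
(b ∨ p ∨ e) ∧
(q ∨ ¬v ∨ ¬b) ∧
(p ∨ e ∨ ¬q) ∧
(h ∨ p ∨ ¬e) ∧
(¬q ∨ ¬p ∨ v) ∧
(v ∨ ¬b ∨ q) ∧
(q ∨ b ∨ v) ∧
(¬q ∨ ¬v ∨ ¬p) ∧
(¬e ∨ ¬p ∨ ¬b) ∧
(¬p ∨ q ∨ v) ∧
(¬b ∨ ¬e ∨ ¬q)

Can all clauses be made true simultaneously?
No

No, the formula is not satisfiable.

No assignment of truth values to the variables can make all 36 clauses true simultaneously.

The formula is UNSAT (unsatisfiable).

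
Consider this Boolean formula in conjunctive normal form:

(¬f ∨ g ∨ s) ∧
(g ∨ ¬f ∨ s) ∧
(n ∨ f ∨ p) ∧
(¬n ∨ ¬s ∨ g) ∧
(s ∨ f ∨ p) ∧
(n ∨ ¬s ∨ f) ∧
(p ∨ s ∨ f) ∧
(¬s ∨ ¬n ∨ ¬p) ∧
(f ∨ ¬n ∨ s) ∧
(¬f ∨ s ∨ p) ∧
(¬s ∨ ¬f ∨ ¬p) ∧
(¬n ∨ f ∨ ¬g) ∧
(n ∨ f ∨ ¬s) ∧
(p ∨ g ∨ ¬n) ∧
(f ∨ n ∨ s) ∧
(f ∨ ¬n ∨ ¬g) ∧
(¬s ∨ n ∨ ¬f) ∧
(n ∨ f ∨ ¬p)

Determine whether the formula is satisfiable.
Yes

Yes, the formula is satisfiable.

One satisfying assignment is: f=True, n=False, p=True, s=False, g=True

Verification: With this assignment, all 18 clauses evaluate to true.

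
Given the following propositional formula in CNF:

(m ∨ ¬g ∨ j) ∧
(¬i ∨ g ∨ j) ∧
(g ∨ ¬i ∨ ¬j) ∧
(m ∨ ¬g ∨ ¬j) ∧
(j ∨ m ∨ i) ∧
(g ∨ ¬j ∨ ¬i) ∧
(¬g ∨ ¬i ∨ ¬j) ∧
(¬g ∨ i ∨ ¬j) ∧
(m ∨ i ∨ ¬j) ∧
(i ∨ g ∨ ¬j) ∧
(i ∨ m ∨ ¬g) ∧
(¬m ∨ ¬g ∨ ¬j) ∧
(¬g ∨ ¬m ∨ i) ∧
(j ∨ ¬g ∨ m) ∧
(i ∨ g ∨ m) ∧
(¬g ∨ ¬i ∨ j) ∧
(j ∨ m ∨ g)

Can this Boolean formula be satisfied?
Yes

Yes, the formula is satisfiable.

One satisfying assignment is: i=False, j=False, m=True, g=False

Verification: With this assignment, all 17 clauses evaluate to true.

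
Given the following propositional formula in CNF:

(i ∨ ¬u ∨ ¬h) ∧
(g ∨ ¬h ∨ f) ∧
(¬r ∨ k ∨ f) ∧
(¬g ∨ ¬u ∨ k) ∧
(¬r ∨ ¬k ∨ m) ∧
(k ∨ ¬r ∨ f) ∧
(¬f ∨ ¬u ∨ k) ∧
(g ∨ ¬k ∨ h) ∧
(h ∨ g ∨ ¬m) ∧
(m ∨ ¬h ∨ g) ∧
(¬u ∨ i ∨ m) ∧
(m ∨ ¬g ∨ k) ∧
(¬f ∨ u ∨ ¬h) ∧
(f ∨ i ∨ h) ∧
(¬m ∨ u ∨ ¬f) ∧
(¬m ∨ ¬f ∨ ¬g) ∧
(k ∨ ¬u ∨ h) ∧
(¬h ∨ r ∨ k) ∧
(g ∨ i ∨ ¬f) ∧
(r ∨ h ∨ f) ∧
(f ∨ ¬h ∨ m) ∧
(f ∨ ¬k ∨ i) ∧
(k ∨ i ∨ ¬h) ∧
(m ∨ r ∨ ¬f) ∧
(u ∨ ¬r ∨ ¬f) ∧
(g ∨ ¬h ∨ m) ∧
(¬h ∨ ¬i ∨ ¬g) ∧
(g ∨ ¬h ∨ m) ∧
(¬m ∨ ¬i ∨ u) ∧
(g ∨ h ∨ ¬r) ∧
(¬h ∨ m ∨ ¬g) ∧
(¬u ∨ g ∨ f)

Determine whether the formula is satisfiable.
Yes

Yes, the formula is satisfiable.

One satisfying assignment is: h=True, r=False, i=True, g=False, m=True, k=True, f=True, u=True

Verification: With this assignment, all 32 clauses evaluate to true.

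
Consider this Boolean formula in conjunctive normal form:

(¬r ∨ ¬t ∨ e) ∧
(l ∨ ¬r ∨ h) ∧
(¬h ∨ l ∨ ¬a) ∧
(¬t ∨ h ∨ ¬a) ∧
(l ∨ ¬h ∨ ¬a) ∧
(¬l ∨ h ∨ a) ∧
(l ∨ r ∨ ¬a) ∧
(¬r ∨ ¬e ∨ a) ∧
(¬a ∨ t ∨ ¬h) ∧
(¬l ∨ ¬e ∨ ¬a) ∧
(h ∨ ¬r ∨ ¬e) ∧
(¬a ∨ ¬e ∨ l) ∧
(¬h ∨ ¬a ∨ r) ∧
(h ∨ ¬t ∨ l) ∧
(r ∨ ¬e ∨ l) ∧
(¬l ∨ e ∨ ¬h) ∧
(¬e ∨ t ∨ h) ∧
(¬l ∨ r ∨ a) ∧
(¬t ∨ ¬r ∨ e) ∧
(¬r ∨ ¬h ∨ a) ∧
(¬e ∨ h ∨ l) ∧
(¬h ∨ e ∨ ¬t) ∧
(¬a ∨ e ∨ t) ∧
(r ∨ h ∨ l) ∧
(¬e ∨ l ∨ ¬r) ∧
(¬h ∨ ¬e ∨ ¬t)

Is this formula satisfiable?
Yes

Yes, the formula is satisfiable.

One satisfying assignment is: h=True, t=False, e=False, a=False, r=False, l=False

Verification: With this assignment, all 26 clauses evaluate to true.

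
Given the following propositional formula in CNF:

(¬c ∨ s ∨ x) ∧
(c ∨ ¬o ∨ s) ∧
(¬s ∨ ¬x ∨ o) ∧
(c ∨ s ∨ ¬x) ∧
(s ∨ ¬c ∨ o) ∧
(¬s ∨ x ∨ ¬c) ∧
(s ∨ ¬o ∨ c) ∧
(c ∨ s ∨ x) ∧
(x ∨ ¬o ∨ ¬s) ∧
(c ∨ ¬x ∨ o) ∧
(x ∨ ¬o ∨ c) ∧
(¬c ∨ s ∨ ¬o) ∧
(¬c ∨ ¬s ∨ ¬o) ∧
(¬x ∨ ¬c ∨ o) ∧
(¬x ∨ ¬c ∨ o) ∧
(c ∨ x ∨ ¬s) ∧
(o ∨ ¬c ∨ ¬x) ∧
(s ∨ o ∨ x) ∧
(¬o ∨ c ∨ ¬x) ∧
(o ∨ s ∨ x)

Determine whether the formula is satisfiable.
No

No, the formula is not satisfiable.

No assignment of truth values to the variables can make all 20 clauses true simultaneously.

The formula is UNSAT (unsatisfiable).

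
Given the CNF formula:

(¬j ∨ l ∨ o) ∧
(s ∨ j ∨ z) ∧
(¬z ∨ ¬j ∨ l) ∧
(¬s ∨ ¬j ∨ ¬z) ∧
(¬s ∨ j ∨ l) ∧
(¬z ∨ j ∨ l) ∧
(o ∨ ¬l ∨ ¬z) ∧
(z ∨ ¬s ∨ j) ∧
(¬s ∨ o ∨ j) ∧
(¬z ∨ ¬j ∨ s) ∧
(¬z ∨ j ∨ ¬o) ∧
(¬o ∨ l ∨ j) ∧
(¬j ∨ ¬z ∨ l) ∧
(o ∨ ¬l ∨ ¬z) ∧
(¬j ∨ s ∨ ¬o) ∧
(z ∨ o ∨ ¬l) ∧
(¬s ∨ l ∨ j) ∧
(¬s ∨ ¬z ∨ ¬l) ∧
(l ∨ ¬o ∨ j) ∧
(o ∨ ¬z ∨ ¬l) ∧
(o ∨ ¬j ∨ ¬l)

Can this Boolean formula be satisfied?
Yes

Yes, the formula is satisfiable.

One satisfying assignment is: s=True, j=True, z=False, l=False, o=True

Verification: With this assignment, all 21 clauses evaluate to true.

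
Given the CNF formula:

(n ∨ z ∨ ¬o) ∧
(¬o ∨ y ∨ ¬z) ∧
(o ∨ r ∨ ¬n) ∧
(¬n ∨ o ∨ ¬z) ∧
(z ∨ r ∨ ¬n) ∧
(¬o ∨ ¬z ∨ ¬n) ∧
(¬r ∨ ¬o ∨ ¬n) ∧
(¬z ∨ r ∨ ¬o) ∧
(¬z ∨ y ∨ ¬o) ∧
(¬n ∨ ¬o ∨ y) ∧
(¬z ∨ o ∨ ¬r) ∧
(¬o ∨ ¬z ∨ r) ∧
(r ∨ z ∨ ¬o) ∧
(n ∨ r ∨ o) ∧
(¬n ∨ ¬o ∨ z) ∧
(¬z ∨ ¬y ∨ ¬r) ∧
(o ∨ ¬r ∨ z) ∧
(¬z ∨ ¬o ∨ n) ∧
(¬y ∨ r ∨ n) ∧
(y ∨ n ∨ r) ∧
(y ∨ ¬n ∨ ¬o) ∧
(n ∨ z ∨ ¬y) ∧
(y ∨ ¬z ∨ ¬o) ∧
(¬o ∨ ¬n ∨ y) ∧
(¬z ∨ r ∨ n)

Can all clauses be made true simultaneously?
No

No, the formula is not satisfiable.

No assignment of truth values to the variables can make all 25 clauses true simultaneously.

The formula is UNSAT (unsatisfiable).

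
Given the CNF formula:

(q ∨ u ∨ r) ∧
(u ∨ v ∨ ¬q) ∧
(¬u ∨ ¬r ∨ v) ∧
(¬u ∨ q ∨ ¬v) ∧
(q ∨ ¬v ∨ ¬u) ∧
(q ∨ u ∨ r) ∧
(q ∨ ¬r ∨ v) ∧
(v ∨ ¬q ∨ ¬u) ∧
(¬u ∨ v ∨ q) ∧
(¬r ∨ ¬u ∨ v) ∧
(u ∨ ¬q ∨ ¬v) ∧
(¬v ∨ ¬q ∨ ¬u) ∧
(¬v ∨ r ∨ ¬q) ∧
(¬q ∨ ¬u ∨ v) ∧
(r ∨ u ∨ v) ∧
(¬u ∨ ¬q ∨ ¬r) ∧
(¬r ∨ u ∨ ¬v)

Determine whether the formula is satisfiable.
No

No, the formula is not satisfiable.

No assignment of truth values to the variables can make all 17 clauses true simultaneously.

The formula is UNSAT (unsatisfiable).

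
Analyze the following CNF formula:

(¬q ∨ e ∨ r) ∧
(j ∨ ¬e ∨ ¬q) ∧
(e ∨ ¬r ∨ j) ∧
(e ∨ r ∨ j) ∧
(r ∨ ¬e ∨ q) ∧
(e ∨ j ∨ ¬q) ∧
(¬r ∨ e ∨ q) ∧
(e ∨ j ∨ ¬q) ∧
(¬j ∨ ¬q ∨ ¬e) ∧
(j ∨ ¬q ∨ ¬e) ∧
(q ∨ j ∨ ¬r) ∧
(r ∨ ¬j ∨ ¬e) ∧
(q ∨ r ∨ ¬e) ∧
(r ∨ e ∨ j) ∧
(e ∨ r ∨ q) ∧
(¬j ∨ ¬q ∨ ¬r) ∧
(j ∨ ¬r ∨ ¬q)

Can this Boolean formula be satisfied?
Yes

Yes, the formula is satisfiable.

One satisfying assignment is: j=True, r=True, e=True, q=False

Verification: With this assignment, all 17 clauses evaluate to true.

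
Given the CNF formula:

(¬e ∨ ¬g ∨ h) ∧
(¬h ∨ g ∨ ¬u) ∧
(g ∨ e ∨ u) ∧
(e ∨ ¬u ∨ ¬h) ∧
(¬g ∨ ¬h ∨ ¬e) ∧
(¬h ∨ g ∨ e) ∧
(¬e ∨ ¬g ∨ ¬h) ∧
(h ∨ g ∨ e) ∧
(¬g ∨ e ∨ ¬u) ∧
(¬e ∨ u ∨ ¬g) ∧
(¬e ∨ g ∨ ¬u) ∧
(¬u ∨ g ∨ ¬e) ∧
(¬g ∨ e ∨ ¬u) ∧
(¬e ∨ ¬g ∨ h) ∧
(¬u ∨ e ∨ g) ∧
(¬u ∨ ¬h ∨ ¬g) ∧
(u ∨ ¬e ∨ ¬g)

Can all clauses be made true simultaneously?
Yes

Yes, the formula is satisfiable.

One satisfying assignment is: g=False, u=False, h=False, e=True

Verification: With this assignment, all 17 clauses evaluate to true.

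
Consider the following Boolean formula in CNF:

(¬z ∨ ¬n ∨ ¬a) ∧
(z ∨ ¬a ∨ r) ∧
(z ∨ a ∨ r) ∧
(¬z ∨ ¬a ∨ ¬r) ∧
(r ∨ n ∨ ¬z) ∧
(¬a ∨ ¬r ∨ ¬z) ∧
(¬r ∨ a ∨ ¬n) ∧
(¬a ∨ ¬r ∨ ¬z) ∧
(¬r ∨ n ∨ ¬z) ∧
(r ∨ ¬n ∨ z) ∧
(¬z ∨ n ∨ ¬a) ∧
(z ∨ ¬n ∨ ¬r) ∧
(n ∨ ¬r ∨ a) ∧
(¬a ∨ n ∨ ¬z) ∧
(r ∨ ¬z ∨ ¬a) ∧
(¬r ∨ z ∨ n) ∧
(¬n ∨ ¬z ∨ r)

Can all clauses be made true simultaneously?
No

No, the formula is not satisfiable.

No assignment of truth values to the variables can make all 17 clauses true simultaneously.

The formula is UNSAT (unsatisfiable).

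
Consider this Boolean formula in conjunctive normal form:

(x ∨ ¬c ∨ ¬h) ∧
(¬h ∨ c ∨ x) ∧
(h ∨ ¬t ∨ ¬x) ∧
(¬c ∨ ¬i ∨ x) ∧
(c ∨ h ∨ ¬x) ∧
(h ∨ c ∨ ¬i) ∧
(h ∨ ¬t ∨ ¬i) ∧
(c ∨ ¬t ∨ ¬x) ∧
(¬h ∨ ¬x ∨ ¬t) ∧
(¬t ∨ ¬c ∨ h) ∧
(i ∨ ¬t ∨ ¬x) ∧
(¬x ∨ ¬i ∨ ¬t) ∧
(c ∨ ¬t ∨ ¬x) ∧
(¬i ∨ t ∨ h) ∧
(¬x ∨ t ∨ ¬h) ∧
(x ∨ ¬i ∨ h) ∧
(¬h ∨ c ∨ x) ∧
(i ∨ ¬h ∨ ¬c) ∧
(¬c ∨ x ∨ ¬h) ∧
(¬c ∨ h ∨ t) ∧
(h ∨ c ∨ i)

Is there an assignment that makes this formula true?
No

No, the formula is not satisfiable.

No assignment of truth values to the variables can make all 21 clauses true simultaneously.

The formula is UNSAT (unsatisfiable).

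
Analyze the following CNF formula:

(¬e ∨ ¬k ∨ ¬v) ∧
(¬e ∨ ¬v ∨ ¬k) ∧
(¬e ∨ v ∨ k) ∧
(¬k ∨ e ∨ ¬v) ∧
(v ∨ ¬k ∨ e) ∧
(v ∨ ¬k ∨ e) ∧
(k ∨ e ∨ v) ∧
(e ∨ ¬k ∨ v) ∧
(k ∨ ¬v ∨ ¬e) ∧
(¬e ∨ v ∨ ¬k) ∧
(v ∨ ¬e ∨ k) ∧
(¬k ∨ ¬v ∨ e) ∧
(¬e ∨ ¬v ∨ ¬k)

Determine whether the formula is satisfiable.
Yes

Yes, the formula is satisfiable.

One satisfying assignment is: v=True, k=False, e=False

Verification: With this assignment, all 13 clauses evaluate to true.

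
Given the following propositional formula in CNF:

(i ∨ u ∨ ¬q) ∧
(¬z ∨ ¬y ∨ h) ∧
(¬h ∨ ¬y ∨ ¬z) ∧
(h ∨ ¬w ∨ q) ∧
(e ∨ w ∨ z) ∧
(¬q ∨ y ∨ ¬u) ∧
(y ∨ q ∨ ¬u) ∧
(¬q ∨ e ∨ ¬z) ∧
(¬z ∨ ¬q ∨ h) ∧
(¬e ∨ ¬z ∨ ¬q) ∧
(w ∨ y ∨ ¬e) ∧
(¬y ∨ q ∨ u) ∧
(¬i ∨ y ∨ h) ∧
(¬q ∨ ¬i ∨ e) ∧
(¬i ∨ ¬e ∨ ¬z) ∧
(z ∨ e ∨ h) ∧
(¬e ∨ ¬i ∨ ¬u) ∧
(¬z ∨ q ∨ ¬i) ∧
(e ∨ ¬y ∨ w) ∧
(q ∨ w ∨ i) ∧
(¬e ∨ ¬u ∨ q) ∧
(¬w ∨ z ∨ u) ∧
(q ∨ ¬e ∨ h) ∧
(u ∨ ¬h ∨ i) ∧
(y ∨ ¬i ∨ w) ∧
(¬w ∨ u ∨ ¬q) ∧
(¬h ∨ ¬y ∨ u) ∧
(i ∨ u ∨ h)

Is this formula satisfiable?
Yes

Yes, the formula is satisfiable.

One satisfying assignment is: h=True, i=False, z=False, y=True, w=True, u=True, q=False, e=False

Verification: With this assignment, all 28 clauses evaluate to true.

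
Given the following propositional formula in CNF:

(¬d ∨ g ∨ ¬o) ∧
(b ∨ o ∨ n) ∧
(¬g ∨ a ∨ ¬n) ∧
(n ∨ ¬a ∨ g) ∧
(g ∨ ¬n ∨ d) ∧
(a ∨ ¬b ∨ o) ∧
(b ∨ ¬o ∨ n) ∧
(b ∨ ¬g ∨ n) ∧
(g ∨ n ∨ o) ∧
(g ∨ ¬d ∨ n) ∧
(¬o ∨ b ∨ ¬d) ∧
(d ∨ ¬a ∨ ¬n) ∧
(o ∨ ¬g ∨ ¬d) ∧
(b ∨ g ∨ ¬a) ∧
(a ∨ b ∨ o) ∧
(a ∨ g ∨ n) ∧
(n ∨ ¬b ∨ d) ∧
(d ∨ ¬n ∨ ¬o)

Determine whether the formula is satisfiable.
Yes

Yes, the formula is satisfiable.

One satisfying assignment is: n=False, a=False, d=True, o=True, b=True, g=True

Verification: With this assignment, all 18 clauses evaluate to true.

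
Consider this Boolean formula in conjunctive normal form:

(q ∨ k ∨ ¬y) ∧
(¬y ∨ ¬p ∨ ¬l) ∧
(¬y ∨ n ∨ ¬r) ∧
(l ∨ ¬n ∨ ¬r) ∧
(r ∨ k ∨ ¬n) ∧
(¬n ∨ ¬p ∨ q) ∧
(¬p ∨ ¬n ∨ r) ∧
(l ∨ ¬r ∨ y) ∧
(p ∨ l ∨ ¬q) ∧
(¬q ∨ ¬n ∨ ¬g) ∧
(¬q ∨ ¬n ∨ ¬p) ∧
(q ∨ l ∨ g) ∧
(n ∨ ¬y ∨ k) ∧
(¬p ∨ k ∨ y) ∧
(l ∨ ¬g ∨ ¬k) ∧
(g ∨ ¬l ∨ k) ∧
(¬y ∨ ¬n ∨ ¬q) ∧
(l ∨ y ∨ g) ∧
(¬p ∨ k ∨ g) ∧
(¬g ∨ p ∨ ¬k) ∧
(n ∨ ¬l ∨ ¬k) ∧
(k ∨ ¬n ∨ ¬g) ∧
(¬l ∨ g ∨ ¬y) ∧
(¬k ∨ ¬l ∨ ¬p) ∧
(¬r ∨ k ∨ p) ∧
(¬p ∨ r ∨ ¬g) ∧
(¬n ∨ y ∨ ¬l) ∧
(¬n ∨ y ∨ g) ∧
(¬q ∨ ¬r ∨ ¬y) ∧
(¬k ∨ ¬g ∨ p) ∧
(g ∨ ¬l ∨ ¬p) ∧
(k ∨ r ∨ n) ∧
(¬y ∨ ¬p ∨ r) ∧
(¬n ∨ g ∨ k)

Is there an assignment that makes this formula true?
No

No, the formula is not satisfiable.

No assignment of truth values to the variables can make all 34 clauses true simultaneously.

The formula is UNSAT (unsatisfiable).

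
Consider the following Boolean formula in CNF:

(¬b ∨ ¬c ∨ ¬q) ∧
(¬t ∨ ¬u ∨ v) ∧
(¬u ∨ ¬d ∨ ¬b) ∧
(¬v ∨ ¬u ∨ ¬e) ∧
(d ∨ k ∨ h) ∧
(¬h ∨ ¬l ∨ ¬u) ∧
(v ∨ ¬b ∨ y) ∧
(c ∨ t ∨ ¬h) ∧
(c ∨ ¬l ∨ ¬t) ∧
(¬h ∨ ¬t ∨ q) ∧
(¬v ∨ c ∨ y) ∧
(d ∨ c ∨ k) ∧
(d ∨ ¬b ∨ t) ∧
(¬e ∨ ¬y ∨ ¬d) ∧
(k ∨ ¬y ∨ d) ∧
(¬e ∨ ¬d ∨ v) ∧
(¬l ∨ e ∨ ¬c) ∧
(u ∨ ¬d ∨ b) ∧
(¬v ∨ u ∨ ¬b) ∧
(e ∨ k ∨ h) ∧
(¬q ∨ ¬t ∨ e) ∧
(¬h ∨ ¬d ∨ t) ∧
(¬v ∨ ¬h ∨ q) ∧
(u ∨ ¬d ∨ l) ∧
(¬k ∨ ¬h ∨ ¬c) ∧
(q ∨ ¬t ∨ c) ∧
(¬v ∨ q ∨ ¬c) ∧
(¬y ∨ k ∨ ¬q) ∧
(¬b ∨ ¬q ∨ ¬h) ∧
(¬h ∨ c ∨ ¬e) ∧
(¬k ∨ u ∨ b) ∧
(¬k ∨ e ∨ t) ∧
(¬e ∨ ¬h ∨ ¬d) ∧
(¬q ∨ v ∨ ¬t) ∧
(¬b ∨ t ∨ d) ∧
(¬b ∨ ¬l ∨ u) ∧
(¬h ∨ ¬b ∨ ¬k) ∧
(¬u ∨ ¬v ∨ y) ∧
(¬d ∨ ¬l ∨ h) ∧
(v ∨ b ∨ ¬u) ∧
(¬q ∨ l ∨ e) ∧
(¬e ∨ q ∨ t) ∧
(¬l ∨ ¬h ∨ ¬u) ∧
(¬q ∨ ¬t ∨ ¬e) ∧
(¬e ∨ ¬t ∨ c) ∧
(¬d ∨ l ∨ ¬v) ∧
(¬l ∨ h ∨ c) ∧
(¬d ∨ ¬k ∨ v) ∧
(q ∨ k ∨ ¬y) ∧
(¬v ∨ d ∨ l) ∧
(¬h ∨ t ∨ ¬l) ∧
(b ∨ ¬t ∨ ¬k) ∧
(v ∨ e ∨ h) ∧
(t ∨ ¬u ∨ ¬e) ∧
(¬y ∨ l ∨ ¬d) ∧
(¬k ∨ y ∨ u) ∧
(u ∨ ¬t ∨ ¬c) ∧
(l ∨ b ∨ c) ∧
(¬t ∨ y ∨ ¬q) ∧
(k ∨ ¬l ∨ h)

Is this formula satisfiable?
Yes

Yes, the formula is satisfiable.

One satisfying assignment is: v=False, y=False, e=True, l=False, k=False, u=False, c=True, h=True, b=False, t=False, d=False, q=True

Verification: With this assignment, all 60 clauses evaluate to true.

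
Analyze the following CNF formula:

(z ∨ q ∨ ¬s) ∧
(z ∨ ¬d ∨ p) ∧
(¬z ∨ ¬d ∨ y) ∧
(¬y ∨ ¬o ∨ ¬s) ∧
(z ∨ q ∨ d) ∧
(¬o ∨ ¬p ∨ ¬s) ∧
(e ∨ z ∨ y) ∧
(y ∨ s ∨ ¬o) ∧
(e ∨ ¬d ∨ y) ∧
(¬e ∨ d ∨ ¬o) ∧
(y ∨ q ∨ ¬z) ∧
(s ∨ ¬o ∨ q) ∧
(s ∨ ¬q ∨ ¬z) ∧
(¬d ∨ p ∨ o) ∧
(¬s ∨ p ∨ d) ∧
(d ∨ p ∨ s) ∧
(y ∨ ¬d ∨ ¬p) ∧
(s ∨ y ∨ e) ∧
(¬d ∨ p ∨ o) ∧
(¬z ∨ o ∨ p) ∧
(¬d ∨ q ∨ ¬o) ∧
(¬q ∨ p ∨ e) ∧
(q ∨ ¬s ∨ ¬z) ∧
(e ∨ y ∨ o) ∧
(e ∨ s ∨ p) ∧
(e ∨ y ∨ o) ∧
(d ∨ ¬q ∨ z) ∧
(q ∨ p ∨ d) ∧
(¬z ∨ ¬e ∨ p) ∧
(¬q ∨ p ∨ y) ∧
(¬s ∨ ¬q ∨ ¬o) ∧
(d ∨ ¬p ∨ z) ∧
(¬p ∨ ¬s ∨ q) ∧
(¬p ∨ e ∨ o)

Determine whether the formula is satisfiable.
Yes

Yes, the formula is satisfiable.

One satisfying assignment is: e=True, q=True, z=True, d=False, s=True, y=False, o=False, p=True

Verification: With this assignment, all 34 clauses evaluate to true.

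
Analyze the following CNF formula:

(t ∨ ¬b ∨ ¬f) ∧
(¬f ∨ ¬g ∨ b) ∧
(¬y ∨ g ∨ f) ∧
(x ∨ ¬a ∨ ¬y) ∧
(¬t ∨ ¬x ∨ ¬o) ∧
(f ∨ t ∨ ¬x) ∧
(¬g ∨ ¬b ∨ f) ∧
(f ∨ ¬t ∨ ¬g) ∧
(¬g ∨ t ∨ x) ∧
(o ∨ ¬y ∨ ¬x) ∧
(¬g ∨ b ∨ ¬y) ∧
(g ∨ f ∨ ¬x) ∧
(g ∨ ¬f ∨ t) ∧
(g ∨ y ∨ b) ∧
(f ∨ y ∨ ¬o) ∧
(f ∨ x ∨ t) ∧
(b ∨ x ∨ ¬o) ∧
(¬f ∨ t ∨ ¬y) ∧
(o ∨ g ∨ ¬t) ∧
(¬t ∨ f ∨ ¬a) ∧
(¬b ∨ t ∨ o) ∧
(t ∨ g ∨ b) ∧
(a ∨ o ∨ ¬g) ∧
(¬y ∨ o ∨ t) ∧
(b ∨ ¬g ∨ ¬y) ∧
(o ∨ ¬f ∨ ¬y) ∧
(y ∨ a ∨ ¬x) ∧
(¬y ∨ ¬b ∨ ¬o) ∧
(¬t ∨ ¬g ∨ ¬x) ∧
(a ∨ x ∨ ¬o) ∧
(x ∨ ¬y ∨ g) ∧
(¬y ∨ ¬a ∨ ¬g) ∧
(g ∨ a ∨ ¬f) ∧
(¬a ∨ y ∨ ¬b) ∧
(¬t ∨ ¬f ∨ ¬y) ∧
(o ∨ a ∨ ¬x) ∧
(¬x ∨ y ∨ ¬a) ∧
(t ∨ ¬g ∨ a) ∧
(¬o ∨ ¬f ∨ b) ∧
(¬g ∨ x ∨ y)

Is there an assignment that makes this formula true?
No

No, the formula is not satisfiable.

No assignment of truth values to the variables can make all 40 clauses true simultaneously.

The formula is UNSAT (unsatisfiable).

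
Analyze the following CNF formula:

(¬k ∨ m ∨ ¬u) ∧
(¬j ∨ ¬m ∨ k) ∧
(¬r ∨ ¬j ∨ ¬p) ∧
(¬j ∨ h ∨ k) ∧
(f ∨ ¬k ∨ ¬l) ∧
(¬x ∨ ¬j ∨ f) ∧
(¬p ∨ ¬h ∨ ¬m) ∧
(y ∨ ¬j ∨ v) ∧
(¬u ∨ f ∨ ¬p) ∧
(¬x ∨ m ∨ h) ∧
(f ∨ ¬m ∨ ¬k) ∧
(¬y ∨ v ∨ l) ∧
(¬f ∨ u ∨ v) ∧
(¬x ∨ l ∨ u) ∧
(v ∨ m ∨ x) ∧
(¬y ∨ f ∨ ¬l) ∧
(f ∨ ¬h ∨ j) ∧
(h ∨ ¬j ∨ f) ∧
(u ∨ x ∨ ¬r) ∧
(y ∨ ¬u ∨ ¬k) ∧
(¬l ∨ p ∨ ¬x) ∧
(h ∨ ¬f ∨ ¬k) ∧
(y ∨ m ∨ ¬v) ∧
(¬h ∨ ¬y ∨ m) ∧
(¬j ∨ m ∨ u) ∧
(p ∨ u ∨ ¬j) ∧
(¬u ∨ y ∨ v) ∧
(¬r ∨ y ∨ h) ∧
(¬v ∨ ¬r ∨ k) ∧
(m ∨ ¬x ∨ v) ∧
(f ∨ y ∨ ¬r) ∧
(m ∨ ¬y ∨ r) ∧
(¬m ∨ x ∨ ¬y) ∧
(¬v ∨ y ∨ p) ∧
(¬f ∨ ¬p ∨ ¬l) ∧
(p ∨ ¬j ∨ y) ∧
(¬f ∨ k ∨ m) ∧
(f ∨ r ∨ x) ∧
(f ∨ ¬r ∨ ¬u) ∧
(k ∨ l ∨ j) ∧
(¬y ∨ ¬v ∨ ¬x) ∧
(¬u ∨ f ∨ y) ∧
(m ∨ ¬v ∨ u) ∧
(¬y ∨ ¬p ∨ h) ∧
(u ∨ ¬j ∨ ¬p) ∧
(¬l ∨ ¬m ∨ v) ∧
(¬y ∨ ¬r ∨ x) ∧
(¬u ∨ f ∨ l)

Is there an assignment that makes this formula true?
Yes

Yes, the formula is satisfiable.

One satisfying assignment is: h=False, l=True, m=True, f=False, u=False, y=False, v=True, x=True, j=False, r=False, p=True, k=False

Verification: With this assignment, all 48 clauses evaluate to true.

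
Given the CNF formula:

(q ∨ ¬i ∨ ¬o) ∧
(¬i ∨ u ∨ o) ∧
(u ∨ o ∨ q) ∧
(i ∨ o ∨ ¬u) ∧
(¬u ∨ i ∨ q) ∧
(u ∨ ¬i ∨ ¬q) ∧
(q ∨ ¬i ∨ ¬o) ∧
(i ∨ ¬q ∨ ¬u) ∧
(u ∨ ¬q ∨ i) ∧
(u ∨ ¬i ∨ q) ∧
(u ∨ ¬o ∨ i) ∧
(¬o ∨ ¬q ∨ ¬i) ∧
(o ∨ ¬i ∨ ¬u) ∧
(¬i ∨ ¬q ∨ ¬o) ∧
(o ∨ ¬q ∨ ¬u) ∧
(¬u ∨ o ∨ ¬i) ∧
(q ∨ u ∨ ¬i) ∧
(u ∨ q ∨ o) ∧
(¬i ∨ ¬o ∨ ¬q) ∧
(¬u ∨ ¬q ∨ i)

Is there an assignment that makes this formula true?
No

No, the formula is not satisfiable.

No assignment of truth values to the variables can make all 20 clauses true simultaneously.

The formula is UNSAT (unsatisfiable).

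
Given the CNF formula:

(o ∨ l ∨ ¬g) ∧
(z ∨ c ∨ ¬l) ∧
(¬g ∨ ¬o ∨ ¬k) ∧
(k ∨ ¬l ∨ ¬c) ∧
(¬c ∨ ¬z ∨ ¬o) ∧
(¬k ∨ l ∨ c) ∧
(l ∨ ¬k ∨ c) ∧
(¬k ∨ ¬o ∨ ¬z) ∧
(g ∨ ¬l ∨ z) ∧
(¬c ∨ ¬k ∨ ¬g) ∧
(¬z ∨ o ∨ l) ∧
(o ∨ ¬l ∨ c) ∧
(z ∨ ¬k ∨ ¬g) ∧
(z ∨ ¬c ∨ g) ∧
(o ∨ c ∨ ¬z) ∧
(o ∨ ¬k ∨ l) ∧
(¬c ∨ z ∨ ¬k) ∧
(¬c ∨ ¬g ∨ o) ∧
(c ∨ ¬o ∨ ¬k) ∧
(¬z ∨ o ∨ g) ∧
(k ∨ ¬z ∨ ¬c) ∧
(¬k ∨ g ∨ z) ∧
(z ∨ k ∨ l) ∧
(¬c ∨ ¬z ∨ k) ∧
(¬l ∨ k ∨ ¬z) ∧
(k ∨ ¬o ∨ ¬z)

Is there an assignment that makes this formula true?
No

No, the formula is not satisfiable.

No assignment of truth values to the variables can make all 26 clauses true simultaneously.

The formula is UNSAT (unsatisfiable).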